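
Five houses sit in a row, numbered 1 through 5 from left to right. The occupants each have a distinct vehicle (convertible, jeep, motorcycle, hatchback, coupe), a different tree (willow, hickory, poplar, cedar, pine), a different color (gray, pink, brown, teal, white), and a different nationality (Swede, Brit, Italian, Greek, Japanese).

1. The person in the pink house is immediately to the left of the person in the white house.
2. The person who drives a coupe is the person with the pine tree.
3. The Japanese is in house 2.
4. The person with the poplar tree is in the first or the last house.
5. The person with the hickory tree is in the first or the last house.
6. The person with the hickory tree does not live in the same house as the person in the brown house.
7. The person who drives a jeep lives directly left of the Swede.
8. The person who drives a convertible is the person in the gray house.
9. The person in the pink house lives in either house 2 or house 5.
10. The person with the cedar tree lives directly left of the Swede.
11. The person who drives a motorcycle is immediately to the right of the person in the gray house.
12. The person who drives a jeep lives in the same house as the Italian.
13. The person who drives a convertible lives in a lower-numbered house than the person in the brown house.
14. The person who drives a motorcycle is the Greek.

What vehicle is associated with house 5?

motorcycle

From clue 3, the Japanese must be in house 2.
The person in the pink house is in house 2 (clue 9).
Clue 1 places the person in the white house in house 3.
That leaves Brit as the nationality for house 1.
Clue 11 places the person who drives a motorcycle in house 5.
By clue 11, the person in the gray house is in house 4.
The Greek is in house 5 (clue 14).
The only color still possible for house 1 is teal.
The only color still possible for house 5 is brown.
So house 3 gets Italian for nationality.
That leaves Swede as the nationality for house 4.
From clue 6, the person with the hickory tree must be in house 1.
The person who drives a jeep is in house 3 (clue 7).
From clue 8, the person who drives a convertible must be in house 4.
Clue 10: the person with the cedar tree is in house 3.
House 5's tree must be poplar (nothing else left).
By clue 2, the person who drives a coupe is in house 2.
Clue 2 places the person with the pine tree in house 2.
That leaves hatchback as the vehicle for house 1.
House 4's tree must be willow (nothing else left).
So: house 1 = hatchback/hickory/teal/Brit, house 2 = coupe/pine/pink/Japanese, house 3 = jeep/cedar/white/Italian, house 4 = convertible/willow/gray/Swede, house 5 = motorcycle/poplar/brown/Greek.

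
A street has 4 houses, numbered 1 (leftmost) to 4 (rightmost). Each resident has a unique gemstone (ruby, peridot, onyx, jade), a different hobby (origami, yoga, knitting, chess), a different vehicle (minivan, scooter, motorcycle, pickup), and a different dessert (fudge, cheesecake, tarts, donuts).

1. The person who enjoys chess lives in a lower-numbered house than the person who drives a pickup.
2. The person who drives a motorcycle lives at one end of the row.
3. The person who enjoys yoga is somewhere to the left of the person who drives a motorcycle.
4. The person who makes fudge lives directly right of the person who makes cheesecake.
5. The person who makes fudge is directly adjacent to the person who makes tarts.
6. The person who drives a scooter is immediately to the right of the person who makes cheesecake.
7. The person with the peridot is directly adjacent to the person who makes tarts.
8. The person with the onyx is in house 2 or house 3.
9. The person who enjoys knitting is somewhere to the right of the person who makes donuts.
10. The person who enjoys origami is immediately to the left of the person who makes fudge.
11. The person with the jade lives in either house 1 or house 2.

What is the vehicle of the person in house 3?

Clue 3 places the person who drives a motorcycle in house 4.
So house 4 gets knitting for hobby.
House 1's vehicle must be minivan (nothing else left).
House 3's hobby must be yoga (nothing else left).
House 4 dessert: only tarts fits.
Clue 5 places the person who makes fudge in house 3.
Clue 7 places the person with the peridot in house 3.
By clue 10, the person who enjoys origami is in house 2.
The only gemstone still possible for house 1 is jade.
House 2's gemstone must be onyx (nothing else left).
House 4's gemstone must be ruby (nothing else left).
House 1 hobby: only chess fits.
Clue 4: the person who makes cheesecake is in house 2.
Clue 6 places the person who drives a scooter in house 3.
The only vehicle still possible for house 2 is pickup.
House 1's dessert must be donuts (nothing else left).
So: house 1 = jade/chess/minivan/donuts, house 2 = onyx/origami/pickup/cheesecake, house 3 = peridot/yoga/scooter/fudge, house 4 = ruby/knitting/motorcycle/tarts.

scooter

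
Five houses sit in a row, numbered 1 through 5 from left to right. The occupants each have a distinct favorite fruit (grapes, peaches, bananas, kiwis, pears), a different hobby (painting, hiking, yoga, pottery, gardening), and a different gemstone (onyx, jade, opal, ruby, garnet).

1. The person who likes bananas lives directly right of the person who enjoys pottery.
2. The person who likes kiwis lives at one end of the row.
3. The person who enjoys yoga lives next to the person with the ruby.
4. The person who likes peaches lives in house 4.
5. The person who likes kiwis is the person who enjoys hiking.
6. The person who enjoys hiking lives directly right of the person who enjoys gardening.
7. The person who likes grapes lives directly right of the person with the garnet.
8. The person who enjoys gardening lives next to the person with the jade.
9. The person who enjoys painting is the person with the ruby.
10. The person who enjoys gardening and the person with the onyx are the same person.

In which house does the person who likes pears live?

Clue 4 places the person who likes peaches in house 4.
Clue 6 places the person who enjoys hiking in house 5.
By clue 6, the person who enjoys gardening is in house 4.
By clue 10, the person with the onyx is in house 4.
Clue 5: the person who likes kiwis is in house 5.
House 1 favorite fruit: only pears fits.
The person who likes bananas is narrowed to house 2 or 3; consider each.
Placing it in house 3 leads to a contradiction, so it's in house 2.
From clue 1, the person who enjoys pottery must be in house 1.
So house 3 gets grapes for favorite fruit.
The person with the garnet is in house 2 (clue 7).
House 1's gemstone must be opal (nothing else left).
House 5 gemstone: only jade fits.
The person who enjoys yoga is in house 2 (clue 3).
The person who enjoys painting is in house 3 (clue 9).
House 3's gemstone must be ruby (nothing else left).
So: house 1 = pears/pottery/opal, house 2 = bananas/yoga/garnet, house 3 = grapes/painting/ruby, house 4 = peaches/gardening/onyx, house 5 = kiwis/hiking/jade.

1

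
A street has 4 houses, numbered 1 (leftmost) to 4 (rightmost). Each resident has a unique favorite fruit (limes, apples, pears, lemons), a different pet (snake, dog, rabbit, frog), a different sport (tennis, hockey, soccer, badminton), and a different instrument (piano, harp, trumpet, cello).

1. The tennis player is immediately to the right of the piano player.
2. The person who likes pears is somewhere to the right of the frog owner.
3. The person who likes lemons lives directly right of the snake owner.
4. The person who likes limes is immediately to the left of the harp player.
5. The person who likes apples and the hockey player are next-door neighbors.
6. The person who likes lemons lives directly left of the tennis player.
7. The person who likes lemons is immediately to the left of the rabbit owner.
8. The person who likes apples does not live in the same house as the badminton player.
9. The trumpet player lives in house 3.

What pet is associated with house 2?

frog

Clue 9 places the trumpet player in house 3.
Clue 1 places the tennis player in house 3.
The piano player is in house 2 (clue 1).
The person who likes lemons is in house 2 (clue 6).
By clue 7, the rabbit owner is in house 3.
The only pet still possible for house 4 is dog.
House 1's instrument must be cello (nothing else left).
House 4 instrument: only harp fits.
From clue 3, the snake owner must be in house 1.
Clue 4: the person who likes limes is in house 3.
That leaves apples as the favorite fruit for house 1.
House 4's favorite fruit must be pears (nothing else left).
The only pet still possible for house 2 is frog.
By clue 5, the hockey player is in house 2.
That leaves soccer as the sport for house 1.
House 4 sport: only badminton fits.
So: house 1 = apples/snake/soccer/cello, house 2 = lemons/frog/hockey/piano, house 3 = limes/rabbit/tennis/trumpet, house 4 = pears/dog/badminton/harp.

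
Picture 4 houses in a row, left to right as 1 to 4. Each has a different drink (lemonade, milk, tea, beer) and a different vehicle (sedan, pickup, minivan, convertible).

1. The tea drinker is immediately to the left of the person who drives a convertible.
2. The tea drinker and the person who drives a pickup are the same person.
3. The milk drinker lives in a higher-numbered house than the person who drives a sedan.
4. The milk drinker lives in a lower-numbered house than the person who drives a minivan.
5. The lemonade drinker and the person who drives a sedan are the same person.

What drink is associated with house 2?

tea

House 4 drink: only beer fits.
The lemonade drinker is narrowed to house 1 or 2; consider each.
Placing it in house 2 leads to a contradiction, so it's in house 1.
By clue 5, the person who drives a sedan is in house 1.
House 2 vehicle: only pickup fits.
Clue 2 places the tea drinker in house 2.
That leaves milk as the drink for house 3.
By clue 1, the person who drives a convertible is in house 3.
The person who drives a minivan is in house 4 (clue 4).
So: house 1 = lemonade/sedan, house 2 = tea/pickup, house 3 = milk/convertible, house 4 = beer/minivan.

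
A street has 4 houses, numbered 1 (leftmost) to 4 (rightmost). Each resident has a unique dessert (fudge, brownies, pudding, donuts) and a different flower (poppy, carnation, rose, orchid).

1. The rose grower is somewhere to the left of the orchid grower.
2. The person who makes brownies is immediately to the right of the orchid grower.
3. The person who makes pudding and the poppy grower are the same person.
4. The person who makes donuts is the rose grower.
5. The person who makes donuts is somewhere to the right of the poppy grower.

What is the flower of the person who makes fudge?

orchid

House 4 flower: only carnation fits.
By clue 4, the person who makes donuts is in house 2.
The rose grower is in house 2 (clue 4).
The poppy grower is in house 1 (clue 5).
House 3 flower: only orchid fits.
Clue 2: the person who makes brownies is in house 4.
So house 1 gets pudding for dessert.
House 3's dessert must be fudge (nothing else left).
So: house 1 = pudding/poppy, house 2 = donuts/rose, house 3 = fudge/orchid, house 4 = brownies/carnation.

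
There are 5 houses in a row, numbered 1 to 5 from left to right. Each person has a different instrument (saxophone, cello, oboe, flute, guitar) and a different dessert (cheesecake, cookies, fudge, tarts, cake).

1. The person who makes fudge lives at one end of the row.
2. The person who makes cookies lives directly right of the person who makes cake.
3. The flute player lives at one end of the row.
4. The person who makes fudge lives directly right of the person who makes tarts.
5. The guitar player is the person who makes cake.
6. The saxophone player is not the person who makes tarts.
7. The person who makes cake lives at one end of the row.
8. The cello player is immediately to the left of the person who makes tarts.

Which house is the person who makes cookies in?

By clue 4, the person who makes fudge is in house 5.
Clue 4 places the person who makes tarts in house 4.
By clue 7, the person who makes cake is in house 1.
By clue 8, the cello player is in house 3.
The person who makes cookies is in house 2 (clue 2).
The guitar player is in house 1 (clue 5).
That leaves oboe as the instrument for house 4.
House 3 dessert: only cheesecake fits.
That leaves saxophone as the instrument for house 2.
House 5's instrument must be flute (nothing else left).
So: house 1 = guitar/cake, house 2 = saxophone/cookies, house 3 = cello/cheesecake, house 4 = oboe/tarts, house 5 = flute/fudge.

2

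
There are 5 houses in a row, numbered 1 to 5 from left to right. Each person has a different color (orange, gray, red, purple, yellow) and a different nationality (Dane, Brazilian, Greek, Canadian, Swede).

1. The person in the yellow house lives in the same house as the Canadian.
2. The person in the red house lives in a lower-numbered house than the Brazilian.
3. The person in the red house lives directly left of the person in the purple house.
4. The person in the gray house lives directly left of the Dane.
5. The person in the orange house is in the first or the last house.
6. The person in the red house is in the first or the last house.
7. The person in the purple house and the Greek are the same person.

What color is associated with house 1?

red

From clue 6, the person in the red house must be in house 1.
The person in the purple house is in house 2 (clue 3).
The Greek is in house 2 (clue 7).
So house 5 gets orange for color.
The only nationality still possible for house 1 is Swede.
The person in the gray house is narrowed to house 3 or 4; consider each.
Placing it in house 3 leads to a contradiction, so it's in house 4.
Clue 4: the Dane is in house 5.
So house 3 gets yellow for color.
The Canadian is in house 3 (clue 1).
The only nationality still possible for house 4 is Brazilian.
So: house 1 = red/Swede, house 2 = purple/Greek, house 3 = yellow/Canadian, house 4 = gray/Brazilian, house 5 = orange/Dane.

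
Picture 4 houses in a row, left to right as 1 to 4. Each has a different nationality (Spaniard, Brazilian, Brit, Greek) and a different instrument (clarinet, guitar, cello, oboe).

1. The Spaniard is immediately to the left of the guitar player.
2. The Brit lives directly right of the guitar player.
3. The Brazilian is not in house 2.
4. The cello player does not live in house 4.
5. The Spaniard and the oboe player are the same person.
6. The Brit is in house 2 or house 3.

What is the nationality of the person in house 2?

By clue 6, the Brit is in house 3.
That leaves clarinet as the instrument for house 4.
Clue 2: the guitar player is in house 2.
That leaves oboe as the instrument for house 1.
The only instrument still possible for house 3 is cello.
Clue 1: the Spaniard is in house 1.
House 2's nationality must be Greek (nothing else left).
House 4 nationality: only Brazilian fits.
So: house 1 = Spaniard/oboe, house 2 = Greek/guitar, house 3 = Brit/cello, house 4 = Brazilian/clarinet.

Greek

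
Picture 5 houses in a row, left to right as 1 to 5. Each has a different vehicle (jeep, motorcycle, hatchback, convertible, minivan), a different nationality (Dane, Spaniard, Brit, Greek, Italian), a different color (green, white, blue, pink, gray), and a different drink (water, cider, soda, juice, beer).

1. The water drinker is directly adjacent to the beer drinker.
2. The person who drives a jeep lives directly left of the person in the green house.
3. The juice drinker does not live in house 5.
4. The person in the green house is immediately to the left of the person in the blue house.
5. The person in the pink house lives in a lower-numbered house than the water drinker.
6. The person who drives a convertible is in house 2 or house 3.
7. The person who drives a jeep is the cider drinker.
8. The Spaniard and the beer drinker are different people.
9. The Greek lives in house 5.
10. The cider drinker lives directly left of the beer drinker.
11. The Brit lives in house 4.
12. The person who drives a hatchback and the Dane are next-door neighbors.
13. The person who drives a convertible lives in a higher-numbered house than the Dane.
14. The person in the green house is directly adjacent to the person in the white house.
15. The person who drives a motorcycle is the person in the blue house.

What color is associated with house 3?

By clue 9, the Greek is in house 5.
From clue 11, the Brit must be in house 4.
The person who drives a convertible is narrowed to house 2 or 3; consider each.
Placing it in house 2 leads to a contradiction, so it's in house 3.
From clue 15, the person who drives a motorcycle must be in house 4.
Clue 15: the person in the blue house is in house 4.
The only vehicle still possible for house 5 is minivan.
That leaves gray as the color for house 5.
From clue 4, the person in the green house must be in house 3.
By clue 14, the person in the white house is in house 2.
That leaves pink as the color for house 1.
So house 5 gets soda for drink.
From clue 2, the person who drives a jeep must be in house 2.
Clue 7 places the cider drinker in house 2.
Clue 10: the beer drinker is in house 3.
House 1's vehicle must be hatchback (nothing else left).
So house 1 gets juice for drink.
That leaves water as the drink for house 4.
Clue 12 places the Dane in house 2.
So house 1 gets Spaniard for nationality.
House 3 nationality: only Italian fits.
So: house 1 = hatchback/Spaniard/pink/juice, house 2 = jeep/Dane/white/cider, house 3 = convertible/Italian/green/beer, house 4 = motorcycle/Brit/blue/water, house 5 = minivan/Greek/gray/soda.

green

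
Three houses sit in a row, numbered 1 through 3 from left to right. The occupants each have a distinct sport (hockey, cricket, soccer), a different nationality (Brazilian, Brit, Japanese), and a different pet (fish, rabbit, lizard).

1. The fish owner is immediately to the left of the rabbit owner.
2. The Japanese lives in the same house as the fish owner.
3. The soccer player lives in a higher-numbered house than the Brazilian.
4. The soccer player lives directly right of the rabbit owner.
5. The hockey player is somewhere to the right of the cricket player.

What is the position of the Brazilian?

The soccer player is in house 3 (clue 4).
By clue 4, the rabbit owner is in house 2.
House 1 sport: only cricket fits.
That leaves hockey as the sport for house 2.
House 3 nationality: only Brit fits.
So house 3 gets lizard for pet.
From clue 2, the Japanese must be in house 1.
That leaves Brazilian as the nationality for house 2.
House 1's pet must be fish (nothing else left).
So: house 1 = cricket/Japanese/fish, house 2 = hockey/Brazilian/rabbit, house 3 = soccer/Brit/lizard.

2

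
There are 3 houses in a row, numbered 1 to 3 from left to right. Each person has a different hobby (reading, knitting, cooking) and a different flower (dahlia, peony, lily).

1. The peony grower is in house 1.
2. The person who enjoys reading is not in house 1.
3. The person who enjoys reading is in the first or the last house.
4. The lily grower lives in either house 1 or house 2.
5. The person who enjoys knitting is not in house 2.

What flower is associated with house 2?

lily

The peony grower is in house 1 (clue 1).
Clue 3 places the person who enjoys reading in house 3.
The only hobby still possible for house 1 is knitting.
The only hobby still possible for house 2 is cooking.
House 2's flower must be lily (nothing else left).
That leaves dahlia as the flower for house 3.
So: house 1 = knitting/peony, house 2 = cooking/lily, house 3 = reading/dahlia.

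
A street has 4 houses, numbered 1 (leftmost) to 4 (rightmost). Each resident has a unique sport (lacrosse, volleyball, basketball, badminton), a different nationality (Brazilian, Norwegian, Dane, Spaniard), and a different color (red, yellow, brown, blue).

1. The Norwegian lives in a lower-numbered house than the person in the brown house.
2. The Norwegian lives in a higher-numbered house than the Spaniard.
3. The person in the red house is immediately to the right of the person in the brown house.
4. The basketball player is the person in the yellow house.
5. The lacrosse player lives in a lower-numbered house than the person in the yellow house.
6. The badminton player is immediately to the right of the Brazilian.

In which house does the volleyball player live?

3

House 4's nationality must be Dane (nothing else left).
That leaves blue as the color for house 1.
Clue 1: the Norwegian is in house 2.
From clue 1, the person in the brown house must be in house 3.
Clue 2: the Spaniard is in house 1.
By clue 3, the person in the red house is in house 4.
House 3 nationality: only Brazilian fits.
That leaves yellow as the color for house 2.
From clue 4, the basketball player must be in house 2.
Clue 5: the lacrosse player is in house 1.
By clue 6, the badminton player is in house 4.
The only sport still possible for house 3 is volleyball.
So: house 1 = lacrosse/Spaniard/blue, house 2 = basketball/Norwegian/yellow, house 3 = volleyball/Brazilian/brown, house 4 = badminton/Dane/red.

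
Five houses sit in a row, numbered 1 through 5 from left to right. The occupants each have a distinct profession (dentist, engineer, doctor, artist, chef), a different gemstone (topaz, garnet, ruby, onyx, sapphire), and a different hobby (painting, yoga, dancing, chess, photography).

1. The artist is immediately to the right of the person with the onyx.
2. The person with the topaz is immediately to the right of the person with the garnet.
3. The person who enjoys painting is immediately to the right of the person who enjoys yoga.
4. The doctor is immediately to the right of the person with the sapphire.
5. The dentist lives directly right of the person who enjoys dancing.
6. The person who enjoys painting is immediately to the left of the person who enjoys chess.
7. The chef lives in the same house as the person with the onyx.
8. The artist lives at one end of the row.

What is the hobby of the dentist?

From clue 8, the artist must be in house 5.
By clue 1, the person with the onyx is in house 4.
From clue 7, the chef must be in house 4.
The only profession still possible for house 1 is engineer.
So house 5 gets ruby for gemstone.
The only gemstone still possible for house 3 is topaz.
Clue 2: the person with the garnet is in house 2.
House 1's gemstone must be sapphire (nothing else left).
The doctor is in house 2 (clue 4).
House 3 profession: only dentist fits.
The person who enjoys dancing is in house 2 (clue 5).
Clue 3: the person who enjoys painting is in house 4.
By clue 3, the person who enjoys yoga is in house 3.
The person who enjoys chess is in house 5 (clue 6).
The only hobby still possible for house 1 is photography.
So: house 1 = engineer/sapphire/photography, house 2 = doctor/garnet/dancing, house 3 = dentist/topaz/yoga, house 4 = chef/onyx/painting, house 5 = artist/ruby/chess.

yoga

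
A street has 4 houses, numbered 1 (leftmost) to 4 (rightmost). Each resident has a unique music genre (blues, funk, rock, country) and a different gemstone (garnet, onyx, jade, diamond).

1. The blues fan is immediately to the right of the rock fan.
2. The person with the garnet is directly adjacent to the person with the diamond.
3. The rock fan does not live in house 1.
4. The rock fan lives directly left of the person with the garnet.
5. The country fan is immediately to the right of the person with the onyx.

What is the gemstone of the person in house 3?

That leaves funk as the music genre for house 1.
The blues fan is narrowed to house 3 or 4; consider each.
Placing it in house 3 leads to a contradiction, so it's in house 4.
Clue 1 places the rock fan in house 3.
Clue 4: the person with the garnet is in house 4.
House 2 music genre: only country fits.
From clue 2, the person with the diamond must be in house 3.
By clue 5, the person with the onyx is in house 1.
House 2's gemstone must be jade (nothing else left).
So: house 1 = funk/onyx, house 2 = country/jade, house 3 = rock/diamond, house 4 = blues/garnet.

diamond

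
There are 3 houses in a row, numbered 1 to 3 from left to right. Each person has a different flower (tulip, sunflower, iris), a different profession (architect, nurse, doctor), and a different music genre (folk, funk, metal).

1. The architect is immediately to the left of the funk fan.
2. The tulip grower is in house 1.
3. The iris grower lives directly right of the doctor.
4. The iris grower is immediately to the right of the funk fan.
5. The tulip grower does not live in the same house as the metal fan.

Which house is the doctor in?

2

Clue 2 places the tulip grower in house 1.
Clue 4: the iris grower is in house 3.
Clue 4: the funk fan is in house 2.
House 2 flower: only sunflower fits.
House 3 profession: only nurse fits.
So house 1 gets folk for music genre.
So house 3 gets metal for music genre.
From clue 1, the architect must be in house 1.
By clue 3, the doctor is in house 2.
So: house 1 = tulip/architect/folk, house 2 = sunflower/doctor/funk, house 3 = iris/nurse/metal.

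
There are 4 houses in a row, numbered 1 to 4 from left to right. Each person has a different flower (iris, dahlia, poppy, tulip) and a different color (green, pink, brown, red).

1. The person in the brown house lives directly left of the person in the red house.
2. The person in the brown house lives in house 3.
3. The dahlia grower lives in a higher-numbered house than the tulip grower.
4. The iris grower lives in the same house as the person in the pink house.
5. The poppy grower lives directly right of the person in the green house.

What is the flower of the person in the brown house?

poppy

Clue 2: the person in the brown house is in house 3.
From clue 1, the person in the red house must be in house 4.
So house 4 gets dahlia for flower.
The iris grower is narrowed to house 1 or 2; consider each.
Placing it in house 2 leads to a contradiction, so it's in house 1.
From clue 4, the person in the pink house must be in house 1.
That leaves green as the color for house 2.
Clue 5 places the poppy grower in house 3.
That leaves tulip as the flower for house 2.
So: house 1 = iris/pink, house 2 = tulip/green, house 3 = poppy/brown, house 4 = dahlia/red.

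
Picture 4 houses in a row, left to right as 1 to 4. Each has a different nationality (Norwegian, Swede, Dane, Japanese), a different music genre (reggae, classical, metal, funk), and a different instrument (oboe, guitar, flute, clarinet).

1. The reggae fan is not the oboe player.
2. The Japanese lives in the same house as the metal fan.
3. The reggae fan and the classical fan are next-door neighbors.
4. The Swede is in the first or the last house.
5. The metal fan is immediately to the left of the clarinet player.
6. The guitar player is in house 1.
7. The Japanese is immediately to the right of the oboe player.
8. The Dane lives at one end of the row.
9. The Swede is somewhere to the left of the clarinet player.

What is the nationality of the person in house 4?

By clue 6, the guitar player is in house 1.
By clue 9, the Swede is in house 1.
House 4 nationality: only Dane fits.
By clue 7, the Japanese is in house 3.
Clue 7 places the oboe player in house 2.
So house 2 gets Norwegian for nationality.
From clue 2, the metal fan must be in house 3.
From clue 5, the clarinet player must be in house 4.
So house 3 gets flute for instrument.
Clue 3 places the reggae fan in house 1.
By clue 3, the classical fan is in house 2.
The only music genre still possible for house 4 is funk.
So: house 1 = Swede/reggae/guitar, house 2 = Norwegian/classical/oboe, house 3 = Japanese/metal/flute, house 4 = Dane/funk/clarinet.

Dane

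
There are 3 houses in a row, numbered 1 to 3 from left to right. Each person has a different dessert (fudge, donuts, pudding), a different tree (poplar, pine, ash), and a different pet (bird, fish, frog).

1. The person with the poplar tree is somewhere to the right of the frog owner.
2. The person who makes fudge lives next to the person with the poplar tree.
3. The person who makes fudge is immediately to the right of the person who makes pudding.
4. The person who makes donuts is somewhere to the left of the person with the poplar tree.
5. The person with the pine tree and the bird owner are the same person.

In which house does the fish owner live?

2

The only dessert still possible for house 3 is fudge.
By clue 2, the person with the poplar tree is in house 2.
From clue 3, the person who makes pudding must be in house 2.
By clue 4, the person who makes donuts is in house 1.
Clue 1 places the frog owner in house 1.
House 2 pet: only fish fits.
So house 3 gets bird for pet.
The person with the pine tree is in house 3 (clue 5).
House 1's tree must be ash (nothing else left).
So: house 1 = donuts/ash/frog, house 2 = pudding/poplar/fish, house 3 = fudge/pine/bird.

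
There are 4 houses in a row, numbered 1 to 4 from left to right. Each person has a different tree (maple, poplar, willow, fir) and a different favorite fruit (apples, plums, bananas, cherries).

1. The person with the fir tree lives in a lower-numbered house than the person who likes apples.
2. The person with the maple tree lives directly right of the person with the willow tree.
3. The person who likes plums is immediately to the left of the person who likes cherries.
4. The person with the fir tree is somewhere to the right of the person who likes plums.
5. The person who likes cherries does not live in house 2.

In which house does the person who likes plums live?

2

Clue 3 places the person who likes plums in house 2.
From clue 3, the person who likes cherries must be in house 3.
By clue 4, the person with the fir tree is in house 3.
That leaves bananas as the favorite fruit for house 1.
The only favorite fruit still possible for house 4 is apples.
By clue 2, the person with the maple tree is in house 2.
By clue 2, the person with the willow tree is in house 1.
House 4's tree must be poplar (nothing else left).
So: house 1 = willow/bananas, house 2 = maple/plums, house 3 = fir/cherries, house 4 = poplar/apples.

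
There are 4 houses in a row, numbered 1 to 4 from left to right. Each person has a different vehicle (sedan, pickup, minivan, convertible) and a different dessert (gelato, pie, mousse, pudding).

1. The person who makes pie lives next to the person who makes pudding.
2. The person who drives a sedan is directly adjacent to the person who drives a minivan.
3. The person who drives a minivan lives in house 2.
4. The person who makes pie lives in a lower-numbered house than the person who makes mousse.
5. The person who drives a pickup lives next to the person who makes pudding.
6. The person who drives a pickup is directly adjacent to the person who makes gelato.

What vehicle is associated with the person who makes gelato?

The person who drives a minivan is in house 2 (clue 3).
House 1 dessert: only pie fits.
From clue 1, the person who makes pudding must be in house 2.
That leaves convertible as the vehicle for house 4.
House 3 dessert: only mousse fits.
That leaves gelato as the dessert for house 4.
The person who drives a pickup is in house 3 (clue 6).
So house 1 gets sedan for vehicle.
So: house 1 = sedan/pie, house 2 = minivan/pudding, house 3 = pickup/mousse, house 4 = convertible/gelato.

convertible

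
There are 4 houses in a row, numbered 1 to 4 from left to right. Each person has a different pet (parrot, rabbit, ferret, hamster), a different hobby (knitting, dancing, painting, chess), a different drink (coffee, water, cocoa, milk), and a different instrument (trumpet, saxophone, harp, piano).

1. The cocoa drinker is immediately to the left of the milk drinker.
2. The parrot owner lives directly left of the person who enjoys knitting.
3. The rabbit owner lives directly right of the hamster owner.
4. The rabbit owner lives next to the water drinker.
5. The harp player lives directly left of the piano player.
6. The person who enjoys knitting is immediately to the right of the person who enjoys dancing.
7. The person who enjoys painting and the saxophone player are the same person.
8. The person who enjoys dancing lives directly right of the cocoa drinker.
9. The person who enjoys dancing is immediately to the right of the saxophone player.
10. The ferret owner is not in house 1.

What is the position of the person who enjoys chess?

House 1 pet: only hamster fits.
From clue 3, the rabbit owner must be in house 2.
The only pet still possible for house 4 is ferret.
House 4 drink: only coffee fits.
By clue 2, the person who enjoys knitting is in house 4.
By clue 6, the person who enjoys dancing is in house 3.
The cocoa drinker is in house 2 (clue 8).
The saxophone player is in house 2 (clue 9).
That leaves parrot as the pet for house 3.
So house 1 gets water for drink.
That leaves milk as the drink for house 3.
The harp player is in house 3 (clue 5).
By clue 5, the piano player is in house 4.
Clue 7: the person who enjoys painting is in house 2.
House 1 hobby: only chess fits.
So house 1 gets trumpet for instrument.
So: house 1 = hamster/chess/water/trumpet, house 2 = rabbit/painting/cocoa/saxophone, house 3 = parrot/dancing/milk/harp, house 4 = ferret/knitting/coffee/piano.

1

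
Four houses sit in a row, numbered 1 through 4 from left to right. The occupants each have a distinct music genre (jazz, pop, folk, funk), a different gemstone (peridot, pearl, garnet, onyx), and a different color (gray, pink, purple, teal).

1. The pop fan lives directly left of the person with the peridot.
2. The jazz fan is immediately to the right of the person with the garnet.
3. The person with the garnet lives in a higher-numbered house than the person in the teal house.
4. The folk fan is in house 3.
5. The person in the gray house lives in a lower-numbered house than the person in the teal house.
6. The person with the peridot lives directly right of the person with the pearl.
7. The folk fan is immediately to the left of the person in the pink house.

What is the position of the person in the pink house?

Clue 4 places the folk fan in house 3.
The person in the gray house is in house 1 (clue 5).
The person in the teal house is in house 2 (clue 5).
Clue 7 places the person in the pink house in house 4.
That leaves purple as the color for house 3.
From clue 2, the jazz fan must be in house 4.
Clue 2: the person with the garnet is in house 3.
The only gemstone still possible for house 4 is onyx.
By clue 1, the pop fan is in house 1.
From clue 6, the person with the pearl must be in house 1.
The only music genre still possible for house 2 is funk.
House 2 gemstone: only peridot fits.
So: house 1 = pop/pearl/gray, house 2 = funk/peridot/teal, house 3 = folk/garnet/purple, house 4 = jazz/onyx/pink.

4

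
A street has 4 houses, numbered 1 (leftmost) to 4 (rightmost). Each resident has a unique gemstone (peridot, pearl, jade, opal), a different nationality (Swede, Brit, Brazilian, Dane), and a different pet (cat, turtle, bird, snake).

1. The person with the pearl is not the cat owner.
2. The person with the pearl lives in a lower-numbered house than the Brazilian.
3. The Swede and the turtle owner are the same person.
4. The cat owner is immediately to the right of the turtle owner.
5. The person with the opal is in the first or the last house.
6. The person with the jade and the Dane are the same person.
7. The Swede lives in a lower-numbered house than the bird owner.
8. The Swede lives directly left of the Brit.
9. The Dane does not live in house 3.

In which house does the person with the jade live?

The person with the opal is narrowed to house 1 or 4; consider each.
Placing it in house 1 leads to a contradiction, so it's in house 4.
The person with the jade is narrowed to house 1 or 2; consider each.
Placing it in house 2 leads to a contradiction, so it's in house 1.
From clue 6, the Dane must be in house 1.
That leaves Swede as the nationality for house 2.
So house 1 gets snake for pet.
That leaves turtle as the pet for house 2.
The cat owner is in house 3 (clue 4).
Clue 8 places the Brit in house 3.
House 4's nationality must be Brazilian (nothing else left).
House 4 pet: only bird fits.
From clue 1, the person with the pearl must be in house 2.
House 3's gemstone must be peridot (nothing else left).
So: house 1 = jade/Dane/snake, house 2 = pearl/Swede/turtle, house 3 = peridot/Brit/cat, house 4 = opal/Brazilian/bird.

1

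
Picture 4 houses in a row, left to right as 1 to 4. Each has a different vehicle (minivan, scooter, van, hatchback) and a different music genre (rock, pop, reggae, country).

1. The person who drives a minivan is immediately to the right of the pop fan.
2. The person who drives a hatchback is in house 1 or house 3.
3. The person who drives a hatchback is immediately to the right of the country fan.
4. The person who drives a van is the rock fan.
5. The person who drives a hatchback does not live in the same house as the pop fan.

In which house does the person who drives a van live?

4

Clue 3: the person who drives a hatchback is in house 3.
Clue 3 places the country fan in house 2.
From clue 1, the person who drives a minivan must be in house 2.
So house 1 gets pop for music genre.
So house 3 gets reggae for music genre.
That leaves rock as the music genre for house 4.
Clue 4 places the person who drives a van in house 4.
The only vehicle still possible for house 1 is scooter.
So: house 1 = scooter/pop, house 2 = minivan/country, house 3 = hatchback/reggae, house 4 = van/rock.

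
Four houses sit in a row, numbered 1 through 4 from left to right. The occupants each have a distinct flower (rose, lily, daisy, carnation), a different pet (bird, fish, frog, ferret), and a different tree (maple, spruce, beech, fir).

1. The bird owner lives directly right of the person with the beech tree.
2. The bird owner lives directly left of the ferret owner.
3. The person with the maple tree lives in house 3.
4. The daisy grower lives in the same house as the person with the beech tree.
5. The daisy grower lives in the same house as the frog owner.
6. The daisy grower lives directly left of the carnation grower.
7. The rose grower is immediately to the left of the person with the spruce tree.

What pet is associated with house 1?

From clue 3, the person with the maple tree must be in house 3.
House 4's flower must be lily (nothing else left).
The carnation grower is narrowed to house 2 or 3; consider each.
Placing it in house 3 leads to a contradiction, so it's in house 2.
From clue 6, the daisy grower must be in house 1.
The only flower still possible for house 3 is rose.
Clue 4 places the person with the beech tree in house 1.
From clue 5, the frog owner must be in house 1.
From clue 7, the person with the spruce tree must be in house 4.
That leaves fir as the tree for house 2.
From clue 1, the bird owner must be in house 2.
By clue 2, the ferret owner is in house 3.
House 4's pet must be fish (nothing else left).
So: house 1 = daisy/frog/beech, house 2 = carnation/bird/fir, house 3 = rose/ferret/maple, house 4 = lily/fish/spruce.

frog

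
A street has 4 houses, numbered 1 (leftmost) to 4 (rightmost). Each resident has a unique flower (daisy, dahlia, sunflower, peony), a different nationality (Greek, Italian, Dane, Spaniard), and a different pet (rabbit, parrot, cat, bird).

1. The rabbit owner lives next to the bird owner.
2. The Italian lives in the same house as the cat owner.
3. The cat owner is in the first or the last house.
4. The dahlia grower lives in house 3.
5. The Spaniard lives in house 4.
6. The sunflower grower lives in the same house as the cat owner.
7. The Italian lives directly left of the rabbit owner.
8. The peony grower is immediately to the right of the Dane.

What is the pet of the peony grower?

Clue 4 places the dahlia grower in house 3.
The Spaniard is in house 4 (clue 5).
Clue 2: the Italian is in house 1.
By clue 2, the cat owner is in house 1.
By clue 6, the sunflower grower is in house 1.
Clue 7: the rabbit owner is in house 2.
That leaves Greek as the nationality for house 2.
House 3 nationality: only Dane fits.
From clue 1, the bird owner must be in house 3.
From clue 8, the peony grower must be in house 4.
The only flower still possible for house 2 is daisy.
That leaves parrot as the pet for house 4.
So: house 1 = sunflower/Italian/cat, house 2 = daisy/Greek/rabbit, house 3 = dahlia/Dane/bird, house 4 = peony/Spaniard/parrot.

parrot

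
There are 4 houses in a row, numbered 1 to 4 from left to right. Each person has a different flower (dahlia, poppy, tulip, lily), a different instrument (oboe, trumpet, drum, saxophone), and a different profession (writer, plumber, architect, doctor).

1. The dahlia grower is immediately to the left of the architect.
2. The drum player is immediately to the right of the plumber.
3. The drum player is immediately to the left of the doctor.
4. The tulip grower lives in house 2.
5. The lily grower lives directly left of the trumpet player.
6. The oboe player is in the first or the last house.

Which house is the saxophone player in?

3

Clue 4: the tulip grower is in house 2.
House 4 flower: only poppy fits.
The dahlia grower is narrowed to house 1 or 3; consider each.
Placing it in house 3 leads to a contradiction, so it's in house 1.
Clue 1: the architect is in house 2.
So house 3 gets lily for flower.
Clue 2 places the drum player in house 2.
Clue 3 places the doctor in house 3.
Clue 5: the trumpet player is in house 4.
The only instrument still possible for house 3 is saxophone.
House 1 profession: only plumber fits.
The only profession still possible for house 4 is writer.
House 1 instrument: only oboe fits.
So: house 1 = dahlia/oboe/plumber, house 2 = tulip/drum/architect, house 3 = lily/saxophone/doctor, house 4 = poppy/trumpet/writer.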